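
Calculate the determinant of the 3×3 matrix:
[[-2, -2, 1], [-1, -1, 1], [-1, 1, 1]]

Expansion along first row:
det = -2·det([[-1,1],[1,1]]) - -2·det([[-1,1],[-1,1]]) + 1·det([[-1,-1],[-1,1]])
    = -2·(-1·1 - 1·1) - -2·(-1·1 - 1·-1) + 1·(-1·1 - -1·-1)
    = -2·-2 - -2·0 + 1·-2
    = 4 + 0 + -2 = 2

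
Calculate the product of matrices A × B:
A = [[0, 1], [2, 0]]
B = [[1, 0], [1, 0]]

Matrix multiplication:
C[0][0] = 0×1 + 1×1 = 1
C[0][1] = 0×0 + 1×0 = 0
C[1][0] = 2×1 + 0×1 = 2
C[1][1] = 2×0 + 0×0 = 0
Result: [[1, 0], [2, 0]]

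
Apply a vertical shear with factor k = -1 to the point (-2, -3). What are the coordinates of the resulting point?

Shear matrix for vertical shear with factor k = -1:
[[1, 0], [-1, 1]]
Result: (-2, -3) → (-2, -1)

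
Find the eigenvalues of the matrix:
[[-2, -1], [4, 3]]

Characteristic equation: det(A - λI) = 0
λ² - (trace)λ + (det) = 0
trace = -2 + 3 = 1, det = (-2)(3) - (-1)(4) = -2
λ² - (1)λ + (-2) = 0
λ = (1 ± √((1)² - 4·(-2))) / 2 = (1 ± √9) / 2
Solving: λ = -1, 2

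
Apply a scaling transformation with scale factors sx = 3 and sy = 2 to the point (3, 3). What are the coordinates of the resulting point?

Scaling matrix:
[[3, 0], [0, 2]]
Result: (3 × 3, 3 × 2) = (9, 6)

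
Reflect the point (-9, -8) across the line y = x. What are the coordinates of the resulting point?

Reflection across line y = x: (-9, -8) → (-8, -9)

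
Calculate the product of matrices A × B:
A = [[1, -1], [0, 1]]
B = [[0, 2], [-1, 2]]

Matrix multiplication:
C[0][0] = 1×0 + -1×-1 = 1
C[0][1] = 1×2 + -1×2 = 0
C[1][0] = 0×0 + 1×-1 = -1
C[1][1] = 0×2 + 1×2 = 2
Result: [[1, 0], [-1, 2]]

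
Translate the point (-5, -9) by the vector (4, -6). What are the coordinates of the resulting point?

Translation by (4, -6) (homogeneous matrix [[1, 0, 4], [0, 1, -6], [0, 0, 1]]):
x' = -5 + 4 = -1
y' = -9 + -6 = -15
Result: (-1, -15)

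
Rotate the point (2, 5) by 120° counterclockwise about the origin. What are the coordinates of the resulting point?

Rotation matrix for 120°: [[cos 120°, -sin 120°], [sin 120°, cos 120°]] ≈ [[-0.500000, -0.866025], [0.866025, -0.500000]]
[[-0.500000, -0.866025], [0.866025, -0.500000]] × [2, 5]ᵀ ≈ [-5.3301, -0.7679]ᵀ
Result: (-5.3301, -0.7679)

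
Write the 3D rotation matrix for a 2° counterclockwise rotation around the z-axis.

Rotation matrix for counterclockwise 2° around z-axis:
cos(2°) = 0.9994, sin(2°) = 0.0349
Result: [[0.9994, -0.0349, 0], [0.0349, 0.9994, 0], [0, 0, 1]]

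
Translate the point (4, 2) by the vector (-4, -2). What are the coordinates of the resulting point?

Translation by (-4, -2) (homogeneous matrix [[1, 0, -4], [0, 1, -2], [0, 0, 1]]):
x' = 4 + -4 = 0
y' = 2 + -2 = 0
Result: (0, 0)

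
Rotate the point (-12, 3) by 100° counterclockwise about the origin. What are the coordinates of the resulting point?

Rotation matrix for 100°: [[cos 100°, -sin 100°], [sin 100°, cos 100°]] ≈ [[-0.173648, -0.984808], [0.984808, -0.173648]]
[[-0.173648, -0.984808], [0.984808, -0.173648]] × [-12, 3]ᵀ ≈ [-0.8706, -12.3386]ᵀ
Result: (-0.8706, -12.3386)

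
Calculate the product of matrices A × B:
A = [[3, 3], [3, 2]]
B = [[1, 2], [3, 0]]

Matrix multiplication:
C[0][0] = 3×1 + 3×3 = 12
C[0][1] = 3×2 + 3×0 = 6
C[1][0] = 3×1 + 2×3 = 9
C[1][1] = 3×2 + 2×0 = 6
Result: [[12, 6], [9, 6]]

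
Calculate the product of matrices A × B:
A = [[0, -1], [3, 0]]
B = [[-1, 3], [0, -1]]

Matrix multiplication:
C[0][0] = 0×-1 + -1×0 = 0
C[0][1] = 0×3 + -1×-1 = 1
C[1][0] = 3×-1 + 0×0 = -3
C[1][1] = 3×3 + 0×-1 = 9
Result: [[0, 1], [-3, 9]]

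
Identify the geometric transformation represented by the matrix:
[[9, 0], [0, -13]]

This matrix represents: non-uniform scaling by sx = 9, sy = -13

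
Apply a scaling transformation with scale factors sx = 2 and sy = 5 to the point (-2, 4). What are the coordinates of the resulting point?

Scaling matrix:
[[2, 0], [0, 5]]
Result: (-2 × 2, 4 × 5) = (-4, 20)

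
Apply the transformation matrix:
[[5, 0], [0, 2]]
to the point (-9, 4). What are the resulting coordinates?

Matrix multiplication:
[[5, 0], [0, 2]] × [-9, 4]ᵀ
= [(5)(-9) + (0)(4), (0)(-9) + (2)(4)]ᵀ
= [-45, 8]ᵀ
Result: (-45, 8)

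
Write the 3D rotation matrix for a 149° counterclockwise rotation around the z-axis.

Rotation matrix for counterclockwise 149° around z-axis:
cos(149°) = -0.8572, sin(149°) = 0.5150
Result: [[-0.8572, -0.5150, 0], [0.5150, -0.8572, 0], [0, 0, 1]]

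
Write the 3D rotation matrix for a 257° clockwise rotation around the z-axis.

Rotation matrix for clockwise 257° around z-axis:
A clockwise rotation by 257° is a counterclockwise rotation by -257°.
cos(-257°) = -0.2250, sin(-257°) = 0.9744
Result: [[-0.2250, -0.9744, 0], [0.9744, -0.2250, 0], [0, 0, 1]]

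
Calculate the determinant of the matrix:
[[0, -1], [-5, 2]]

For a 2×2 matrix [[a, b], [c, d]], det = ad - bc
det = (0)(2) - (-1)(-5) = 0 - 5 = -5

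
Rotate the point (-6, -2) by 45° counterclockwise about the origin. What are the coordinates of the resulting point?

Rotation matrix for 45°: [[cos 45°, -sin 45°], [sin 45°, cos 45°]] ≈ [[0.707107, -0.707107], [0.707107, 0.707107]]
[[0.707107, -0.707107], [0.707107, 0.707107]] × [-6, -2]ᵀ ≈ [-2.8284, -5.6569]ᵀ
Result: (-2.8284, -5.6569)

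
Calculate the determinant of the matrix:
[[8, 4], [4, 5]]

For a 2×2 matrix [[a, b], [c, d]], det = ad - bc
det = (8)(5) - (4)(4) = 40 - 16 = 24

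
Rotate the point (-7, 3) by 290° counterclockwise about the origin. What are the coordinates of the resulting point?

Rotation matrix for 290°: [[cos 290°, -sin 290°], [sin 290°, cos 290°]] ≈ [[0.342020, 0.939693], [-0.939693, 0.342020]]
[[0.342020, 0.939693], [-0.939693, 0.342020]] × [-7, 3]ᵀ ≈ [0.4249, 7.6039]ᵀ
Result: (0.4249, 7.6039)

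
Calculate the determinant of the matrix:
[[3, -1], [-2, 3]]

For a 2×2 matrix [[a, b], [c, d]], det = ad - bc
det = (3)(3) - (-1)(-2) = 9 - 2 = 7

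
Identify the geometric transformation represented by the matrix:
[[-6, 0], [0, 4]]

This matrix represents: non-uniform scaling by sx = -6, sy = 4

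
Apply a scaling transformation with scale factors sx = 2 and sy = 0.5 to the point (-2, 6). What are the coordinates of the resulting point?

Scaling matrix:
[[2, 0], [0, 0.50]]
Result: (-2 × 2, 6 × 0.5) = (-4, 3)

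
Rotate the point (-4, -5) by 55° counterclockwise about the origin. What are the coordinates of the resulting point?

Rotation matrix for 55°: [[cos 55°, -sin 55°], [sin 55°, cos 55°]] ≈ [[0.573576, -0.819152], [0.819152, 0.573576]]
[[0.573576, -0.819152], [0.819152, 0.573576]] × [-4, -5]ᵀ ≈ [1.8015, -6.1445]ᵀ
Result: (1.8015, -6.1445)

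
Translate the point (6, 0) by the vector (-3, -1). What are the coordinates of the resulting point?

Translation by (-3, -1) (homogeneous matrix [[1, 0, -3], [0, 1, -1], [0, 0, 1]]):
x' = 6 + -3 = 3
y' = 0 + -1 = -1
Result: (3, -1)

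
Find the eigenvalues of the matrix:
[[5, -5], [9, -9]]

Characteristic equation: det(A - λI) = 0
λ² - (trace)λ + (det) = 0
trace = 5 + -9 = -4, det = (5)(-9) - (-5)(9) = 0
λ² - (-4)λ + (0) = 0
λ = (-4 ± √((-4)² - 4·(0))) / 2 = (-4 ± √16) / 2
Solving: λ = -4, 0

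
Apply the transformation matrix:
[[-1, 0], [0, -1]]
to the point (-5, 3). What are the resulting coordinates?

Matrix multiplication:
[[-1, 0], [0, -1]] × [-5, 3]ᵀ
= [(-1)(-5) + (0)(3), (0)(-5) + (-1)(3)]ᵀ
= [5, -3]ᵀ
Result: (5, -3)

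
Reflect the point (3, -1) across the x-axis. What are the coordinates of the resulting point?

Reflection across x-axis: (3, -1) → (3, 1)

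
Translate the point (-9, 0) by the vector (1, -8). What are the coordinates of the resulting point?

Translation by (1, -8) (homogeneous matrix [[1, 0, 1], [0, 1, -8], [0, 0, 1]]):
x' = -9 + 1 = -8
y' = 0 + -8 = -8
Result: (-8, -8)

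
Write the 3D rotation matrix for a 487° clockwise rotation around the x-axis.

Rotation matrix for clockwise 487° around x-axis:
A clockwise rotation by 487° is a counterclockwise rotation by -487°.
cos(-487°) = -0.6018, sin(-487°) = -0.7986
Result: [[1, 0, 0], [0, -0.6018, 0.7986], [0, -0.7986, -0.6018]]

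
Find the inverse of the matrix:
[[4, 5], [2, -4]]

For [[a,b],[c,d]], inverse = (1/det)·[[d,-b],[-c,a]]
det = (4)(-4) - (5)(2) = -16 - 10 = -26
Inverse = (1/-26)·[[-4, -5], [-2, 4]]
= [[2/13, 5/26], [1/13, -2/13]]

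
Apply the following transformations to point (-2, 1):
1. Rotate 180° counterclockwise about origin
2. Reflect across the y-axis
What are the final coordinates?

Step 1: Rotate 180° → (2, -1)
Step 2: Reflect across y-axis → (-2, -1)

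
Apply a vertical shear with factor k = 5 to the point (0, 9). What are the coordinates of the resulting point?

Shear matrix for vertical shear with factor k = 5:
[[1, 0], [5, 1]]
Result: (0, 9) → (0, 9)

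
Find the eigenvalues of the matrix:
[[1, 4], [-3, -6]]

Characteristic equation: det(A - λI) = 0
λ² - (trace)λ + (det) = 0
trace = 1 + -6 = -5, det = (1)(-6) - (4)(-3) = 6
λ² - (-5)λ + (6) = 0
λ = (-5 ± √((-5)² - 4·(6))) / 2 = (-5 ± √1) / 2
Solving: λ = -3, -2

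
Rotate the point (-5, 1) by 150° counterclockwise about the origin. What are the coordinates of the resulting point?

Rotation matrix for 150°: [[cos 150°, -sin 150°], [sin 150°, cos 150°]] ≈ [[-0.866025, -0.500000], [0.500000, -0.866025]]
[[-0.866025, -0.500000], [0.500000, -0.866025]] × [-5, 1]ᵀ ≈ [3.8301, -3.3660]ᵀ
Result: (3.8301, -3.3660)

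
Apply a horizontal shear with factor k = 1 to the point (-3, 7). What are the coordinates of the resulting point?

Shear matrix for horizontal shear with factor k = 1:
[[1, 1], [0, 1]]
Result: (-3, 7) → (4, 7)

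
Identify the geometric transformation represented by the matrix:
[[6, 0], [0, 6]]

This matrix represents: uniform scaling by factor 6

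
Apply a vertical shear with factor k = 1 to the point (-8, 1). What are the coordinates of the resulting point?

Shear matrix for vertical shear with factor k = 1:
[[1, 0], [1, 1]]
Result: (-8, 1) → (-8, -7)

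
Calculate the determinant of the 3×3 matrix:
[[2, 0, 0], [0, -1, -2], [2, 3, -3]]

Expansion along first row:
det = 2·det([[-1,-2],[3,-3]]) - 0·det([[0,-2],[2,-3]]) + 0·det([[0,-1],[2,3]])
    = 2·(-1·-3 - -2·3) - 0·(0·-3 - -2·2) + 0·(0·3 - -1·2)
    = 2·9 - 0·4 + 0·2
    = 18 + 0 + 0 = 18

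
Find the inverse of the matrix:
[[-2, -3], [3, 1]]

For [[a,b],[c,d]], inverse = (1/det)·[[d,-b],[-c,a]]
det = (-2)(1) - (-3)(3) = -2 - -9 = 7
Inverse = (1/7)·[[1, 3], [-3, -2]]
= [[1/7, 3/7], [-3/7, -2/7]]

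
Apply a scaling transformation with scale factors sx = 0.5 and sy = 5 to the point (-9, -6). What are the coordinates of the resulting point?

Scaling matrix:
[[0.50, 0], [0, 5]]
Result: (-9 × 0.5, -6 × 5) = (-4.5, -30)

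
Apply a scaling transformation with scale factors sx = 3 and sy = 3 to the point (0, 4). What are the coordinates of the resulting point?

Scaling matrix:
[[3, 0], [0, 3]]
Result: (0 × 3, 4 × 3) = (0, 12)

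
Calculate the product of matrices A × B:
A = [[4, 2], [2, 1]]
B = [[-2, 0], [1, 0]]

Matrix multiplication:
C[0][0] = 4×-2 + 2×1 = -6
C[0][1] = 4×0 + 2×0 = 0
C[1][0] = 2×-2 + 1×1 = -3
C[1][1] = 2×0 + 1×0 = 0
Result: [[-6, 0], [-3, 0]]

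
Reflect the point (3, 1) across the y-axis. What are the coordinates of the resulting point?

Reflection across y-axis: (3, 1) → (-3, 1)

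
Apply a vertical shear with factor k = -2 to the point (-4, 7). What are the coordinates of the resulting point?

Shear matrix for vertical shear with factor k = -2:
[[1, 0], [-2, 1]]
Result: (-4, 7) → (-4, 15)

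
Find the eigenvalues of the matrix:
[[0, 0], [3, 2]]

Characteristic equation: det(A - λI) = 0
λ² - (trace)λ + (det) = 0
trace = 0 + 2 = 2, det = (0)(2) - (0)(3) = 0
λ² - (2)λ + (0) = 0
λ = (2 ± √((2)² - 4·(0))) / 2 = (2 ± √4) / 2
Solving: λ = 0, 2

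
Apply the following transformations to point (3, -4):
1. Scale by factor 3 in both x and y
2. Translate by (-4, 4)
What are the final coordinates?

Step 1: Scale (3, -4) by 3 → (9, -12)
Step 2: Translate by (-4, 4) → (5, -8)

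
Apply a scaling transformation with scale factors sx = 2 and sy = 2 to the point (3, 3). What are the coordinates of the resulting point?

Scaling matrix:
[[2, 0], [0, 2]]
Result: (3 × 2, 3 × 2) = (6, 6)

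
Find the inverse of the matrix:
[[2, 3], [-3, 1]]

For [[a,b],[c,d]], inverse = (1/det)·[[d,-b],[-c,a]]
det = (2)(1) - (3)(-3) = 2 - -9 = 11
Inverse = (1/11)·[[1, -3], [3, 2]]
= [[1/11, -3/11], [3/11, 2/11]]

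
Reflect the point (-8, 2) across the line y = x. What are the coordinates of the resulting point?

Reflection across line y = x: (-8, 2) → (2, -8)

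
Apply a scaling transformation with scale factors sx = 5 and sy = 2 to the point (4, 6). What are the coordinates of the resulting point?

Scaling matrix:
[[5, 0], [0, 2]]
Result: (4 × 5, 6 × 2) = (20, 12)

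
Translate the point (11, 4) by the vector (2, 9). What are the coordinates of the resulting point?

Translation by (2, 9) (homogeneous matrix [[1, 0, 2], [0, 1, 9], [0, 0, 1]]):
x' = 11 + 2 = 13
y' = 4 + 9 = 13
Result: (13, 13)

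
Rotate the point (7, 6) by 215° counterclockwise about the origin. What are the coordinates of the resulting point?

Rotation matrix for 215°: [[cos 215°, -sin 215°], [sin 215°, cos 215°]] ≈ [[-0.819152, 0.573576], [-0.573576, -0.819152]]
[[-0.819152, 0.573576], [-0.573576, -0.819152]] × [7, 6]ᵀ ≈ [-2.2926, -8.9299]ᵀ
Result: (-2.2926, -8.9299)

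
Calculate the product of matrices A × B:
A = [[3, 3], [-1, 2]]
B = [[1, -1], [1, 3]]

Matrix multiplication:
C[0][0] = 3×1 + 3×1 = 6
C[0][1] = 3×-1 + 3×3 = 6
C[1][0] = -1×1 + 2×1 = 1
C[1][1] = -1×-1 + 2×3 = 7
Result: [[6, 6], [1, 7]]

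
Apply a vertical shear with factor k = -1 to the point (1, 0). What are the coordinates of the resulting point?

Shear matrix for vertical shear with factor k = -1:
[[1, 0], [-1, 1]]
Result: (1, 0) → (1, -1)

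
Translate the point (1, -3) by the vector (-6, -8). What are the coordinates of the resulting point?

Translation by (-6, -8) (homogeneous matrix [[1, 0, -6], [0, 1, -8], [0, 0, 1]]):
x' = 1 + -6 = -5
y' = -3 + -8 = -11
Result: (-5, -11)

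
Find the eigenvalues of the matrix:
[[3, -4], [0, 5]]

Characteristic equation: det(A - λI) = 0
λ² - (trace)λ + (det) = 0
trace = 3 + 5 = 8, det = (3)(5) - (-4)(0) = 15
λ² - (8)λ + (15) = 0
λ = (8 ± √((8)² - 4·(15))) / 2 = (8 ± √4) / 2
Solving: λ = 3, 5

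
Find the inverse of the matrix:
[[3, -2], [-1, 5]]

For [[a,b],[c,d]], inverse = (1/det)·[[d,-b],[-c,a]]
det = (3)(5) - (-2)(-1) = 15 - 2 = 13
Inverse = (1/13)·[[5, 2], [1, 3]]
= [[5/13, 2/13], [1/13, 3/13]]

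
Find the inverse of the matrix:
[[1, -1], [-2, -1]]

For [[a,b],[c,d]], inverse = (1/det)·[[d,-b],[-c,a]]
det = (1)(-1) - (-1)(-2) = -1 - 2 = -3
Inverse = (1/-3)·[[-1, 1], [2, 1]]
= [[1/3, -1/3], [-2/3, -1/3]]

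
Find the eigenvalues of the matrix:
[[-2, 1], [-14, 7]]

Characteristic equation: det(A - λI) = 0
λ² - (trace)λ + (det) = 0
trace = -2 + 7 = 5, det = (-2)(7) - (1)(-14) = 0
λ² - (5)λ + (0) = 0
λ = (5 ± √((5)² - 4·(0))) / 2 = (5 ± √25) / 2
Solving: λ = 0, 5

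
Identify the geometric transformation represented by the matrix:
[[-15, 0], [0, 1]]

This matrix represents: non-uniform scaling by sx = -15, sy = 1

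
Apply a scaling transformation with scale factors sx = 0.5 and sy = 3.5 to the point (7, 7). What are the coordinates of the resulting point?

Scaling matrix:
[[0.50, 0], [0, 3.50]]
Result: (7 × 0.5, 7 × 3.5) = (3.5, 24.5)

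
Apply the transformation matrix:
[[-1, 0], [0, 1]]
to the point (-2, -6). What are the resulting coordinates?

Matrix multiplication:
[[-1, 0], [0, 1]] × [-2, -6]ᵀ
= [(-1)(-2) + (0)(-6), (0)(-2) + (1)(-6)]ᵀ
= [2, -6]ᵀ
Result: (2, -6)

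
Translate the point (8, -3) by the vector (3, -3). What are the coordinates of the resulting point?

Translation by (3, -3) (homogeneous matrix [[1, 0, 3], [0, 1, -3], [0, 0, 1]]):
x' = 8 + 3 = 11
y' = -3 + -3 = -6
Result: (11, -6)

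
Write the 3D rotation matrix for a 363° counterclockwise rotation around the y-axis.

Rotation matrix for counterclockwise 363° around y-axis:
cos(363°) = 0.9986, sin(363°) = 0.0523
Result: [[0.9986, 0, 0.0523], [0, 1, 0], [-0.0523, 0, 0.9986]]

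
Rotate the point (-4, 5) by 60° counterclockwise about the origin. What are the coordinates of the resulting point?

Rotation matrix for 60°: [[cos 60°, -sin 60°], [sin 60°, cos 60°]] ≈ [[0.500000, -0.866025], [0.866025, 0.500000]]
[[0.500000, -0.866025], [0.866025, 0.500000]] × [-4, 5]ᵀ ≈ [-6.3301, -0.9641]ᵀ
Result: (-6.3301, -0.9641)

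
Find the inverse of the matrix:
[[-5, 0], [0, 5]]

For [[a,b],[c,d]], inverse = (1/det)·[[d,-b],[-c,a]]
det = (-5)(5) - (0)(0) = -25 - 0 = -25
Inverse = (1/-25)·[[5, 0], [0, -5]]
= [[-1/5, 0], [0, 1/5]]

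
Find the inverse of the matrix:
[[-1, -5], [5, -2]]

For [[a,b],[c,d]], inverse = (1/det)·[[d,-b],[-c,a]]
det = (-1)(-2) - (-5)(5) = 2 - -25 = 27
Inverse = (1/27)·[[-2, 5], [-5, -1]]
= [[-2/27, 5/27], [-5/27, -1/27]]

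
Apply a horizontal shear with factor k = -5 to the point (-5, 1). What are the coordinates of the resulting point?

Shear matrix for horizontal shear with factor k = -5:
[[1, -5], [0, 1]]
Result: (-5, 1) → (-10, 1)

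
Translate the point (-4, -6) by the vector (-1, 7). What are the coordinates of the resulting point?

Translation by (-1, 7) (homogeneous matrix [[1, 0, -1], [0, 1, 7], [0, 0, 1]]):
x' = -4 + -1 = -5
y' = -6 + 7 = 1
Result: (-5, 1)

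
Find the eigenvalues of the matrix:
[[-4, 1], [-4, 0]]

Characteristic equation: det(A - λI) = 0
λ² - (trace)λ + (det) = 0
trace = -4 + 0 = -4, det = (-4)(0) - (1)(-4) = 4
λ² - (-4)λ + (4) = 0
λ = (-4 ± √((-4)² - 4·(4))) / 2 = (-4 ± √0) / 2
Solving: λ = -2, -2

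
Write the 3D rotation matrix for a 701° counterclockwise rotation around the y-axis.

Rotation matrix for counterclockwise 701° around y-axis:
cos(701°) = 0.9455, sin(701°) = -0.3256
Result: [[0.9455, 0, -0.3256], [0, 1, 0], [0.3256, 0, 0.9455]]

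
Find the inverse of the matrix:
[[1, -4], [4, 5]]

For [[a,b],[c,d]], inverse = (1/det)·[[d,-b],[-c,a]]
det = (1)(5) - (-4)(4) = 5 - -16 = 21
Inverse = (1/21)·[[5, 4], [-4, 1]]
= [[5/21, 4/21], [-4/21, 1/21]]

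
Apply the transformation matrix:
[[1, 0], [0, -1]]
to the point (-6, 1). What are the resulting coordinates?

Matrix multiplication:
[[1, 0], [0, -1]] × [-6, 1]ᵀ
= [(1)(-6) + (0)(1), (0)(-6) + (-1)(1)]ᵀ
= [-6, -1]ᵀ
Result: (-6, -1)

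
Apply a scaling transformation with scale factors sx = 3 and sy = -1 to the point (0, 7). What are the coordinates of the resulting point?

Scaling matrix:
[[3, 0], [0, -1]]
Result: (0 × 3, 7 × -1) = (0, -7)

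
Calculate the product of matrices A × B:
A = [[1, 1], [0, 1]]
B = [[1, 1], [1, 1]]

Matrix multiplication:
C[0][0] = 1×1 + 1×1 = 2
C[0][1] = 1×1 + 1×1 = 2
C[1][0] = 0×1 + 1×1 = 1
C[1][1] = 0×1 + 1×1 = 1
Result: [[2, 2], [1, 1]]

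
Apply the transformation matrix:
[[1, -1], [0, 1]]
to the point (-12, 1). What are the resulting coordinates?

Matrix multiplication:
[[1, -1], [0, 1]] × [-12, 1]ᵀ
= [(1)(-12) + (-1)(1), (0)(-12) + (1)(1)]ᵀ
= [-13, 1]ᵀ
Result: (-13, 1)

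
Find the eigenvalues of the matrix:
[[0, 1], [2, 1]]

Characteristic equation: det(A - λI) = 0
λ² - (trace)λ + (det) = 0
trace = 0 + 1 = 1, det = (0)(1) - (1)(2) = -2
λ² - (1)λ + (-2) = 0
λ = (1 ± √((1)² - 4·(-2))) / 2 = (1 ± √9) / 2
Solving: λ = -1, 2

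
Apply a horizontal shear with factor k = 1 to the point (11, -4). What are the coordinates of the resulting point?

Shear matrix for horizontal shear with factor k = 1:
[[1, 1], [0, 1]]
Result: (11, -4) → (7, -4)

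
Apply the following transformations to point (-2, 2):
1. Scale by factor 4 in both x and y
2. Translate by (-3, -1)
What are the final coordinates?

Step 1: Scale (-2, 2) by 4 → (-8, 8)
Step 2: Translate by (-3, -1) → (-11, 7)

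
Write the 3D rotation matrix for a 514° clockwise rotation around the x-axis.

Rotation matrix for clockwise 514° around x-axis:
A clockwise rotation by 514° is a counterclockwise rotation by -514°.
cos(-514°) = -0.8988, sin(-514°) = -0.4384
Result: [[1, 0, 0], [0, -0.8988, 0.4384], [0, -0.4384, -0.8988]]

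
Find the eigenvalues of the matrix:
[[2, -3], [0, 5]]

Characteristic equation: det(A - λI) = 0
λ² - (trace)λ + (det) = 0
trace = 2 + 5 = 7, det = (2)(5) - (-3)(0) = 10
λ² - (7)λ + (10) = 0
λ = (7 ± √((7)² - 4·(10))) / 2 = (7 ± √9) / 2
Solving: λ = 2, 5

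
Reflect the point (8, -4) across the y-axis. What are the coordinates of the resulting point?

Reflection across y-axis: (8, -4) → (-8, -4)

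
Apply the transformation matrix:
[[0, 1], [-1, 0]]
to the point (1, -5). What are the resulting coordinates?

Matrix multiplication:
[[0, 1], [-1, 0]] × [1, -5]ᵀ
= [(0)(1) + (1)(-5), (-1)(1) + (0)(-5)]ᵀ
= [-5, -1]ᵀ
Result: (-5, -1)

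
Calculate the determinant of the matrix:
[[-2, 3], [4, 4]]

For a 2×2 matrix [[a, b], [c, d]], det = ad - bc
det = (-2)(4) - (3)(4) = -8 - 12 = -20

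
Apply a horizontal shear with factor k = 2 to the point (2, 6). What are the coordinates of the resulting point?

Shear matrix for horizontal shear with factor k = 2:
[[1, 2], [0, 1]]
Result: (2, 6) → (14, 6)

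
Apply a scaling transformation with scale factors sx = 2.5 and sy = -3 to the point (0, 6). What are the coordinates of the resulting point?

Scaling matrix:
[[2.50, 0], [0, -3]]
Result: (0 × 2.5, 6 × -3) = (0, -18)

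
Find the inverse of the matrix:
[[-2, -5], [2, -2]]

For [[a,b],[c,d]], inverse = (1/det)·[[d,-b],[-c,a]]
det = (-2)(-2) - (-5)(2) = 4 - -10 = 14
Inverse = (1/14)·[[-2, 5], [-2, -2]]
= [[-1/7, 5/14], [-1/7, -1/7]]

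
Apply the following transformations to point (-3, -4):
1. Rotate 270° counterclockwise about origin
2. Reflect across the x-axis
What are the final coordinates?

Step 1: Rotate 270° → (-4, 3)
Step 2: Reflect across x-axis → (-4, -3)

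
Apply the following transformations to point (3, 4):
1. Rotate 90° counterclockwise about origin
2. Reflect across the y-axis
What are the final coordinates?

Step 1: Rotate 90° → (-4, 3)
Step 2: Reflect across y-axis → (4, 3)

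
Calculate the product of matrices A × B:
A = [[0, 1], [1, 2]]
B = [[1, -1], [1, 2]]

Matrix multiplication:
C[0][0] = 0×1 + 1×1 = 1
C[0][1] = 0×-1 + 1×2 = 2
C[1][0] = 1×1 + 2×1 = 3
C[1][1] = 1×-1 + 2×2 = 3
Result: [[1, 2], [3, 3]]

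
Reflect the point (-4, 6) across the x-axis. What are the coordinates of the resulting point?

Reflection across x-axis: (-4, 6) → (-4, -6)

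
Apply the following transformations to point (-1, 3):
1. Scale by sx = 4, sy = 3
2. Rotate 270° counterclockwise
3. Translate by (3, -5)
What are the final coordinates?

Step 1: Scale → (-4, 9)
Step 2: Rotate 270° → (9, 4)
Step 3: Translate → (12, -1)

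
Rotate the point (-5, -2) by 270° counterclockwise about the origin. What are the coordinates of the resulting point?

Rotation matrix for 270°: [[cos 270°, -sin 270°], [sin 270°, cos 270°]] = [[0, 1], [-1, 0]]
[[0, 1], [-1, 0]] × [-5, -2]ᵀ = [-2, 5]ᵀ
Result: (-2, 5)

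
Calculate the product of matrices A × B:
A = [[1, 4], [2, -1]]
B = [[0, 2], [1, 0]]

Matrix multiplication:
C[0][0] = 1×0 + 4×1 = 4
C[0][1] = 1×2 + 4×0 = 2
C[1][0] = 2×0 + -1×1 = -1
C[1][1] = 2×2 + -1×0 = 4
Result: [[4, 2], [-1, 4]]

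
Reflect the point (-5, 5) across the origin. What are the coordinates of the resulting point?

Reflection across origin: (-5, 5) → (5, -5)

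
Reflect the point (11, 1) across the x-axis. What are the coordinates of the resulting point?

Reflection across x-axis: (11, 1) → (11, -1)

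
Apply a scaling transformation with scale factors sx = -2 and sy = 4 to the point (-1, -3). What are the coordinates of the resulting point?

Scaling matrix:
[[-2, 0], [0, 4]]
Result: (-1 × -2, -3 × 4) = (2, -12)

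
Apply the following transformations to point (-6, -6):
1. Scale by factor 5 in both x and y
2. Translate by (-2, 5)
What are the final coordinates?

Step 1: Scale (-6, -6) by 5 → (-30, -30)
Step 2: Translate by (-2, 5) → (-32, -25)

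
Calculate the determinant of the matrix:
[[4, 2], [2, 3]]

For a 2×2 matrix [[a, b], [c, d]], det = ad - bc
det = (4)(3) - (2)(2) = 12 - 4 = 8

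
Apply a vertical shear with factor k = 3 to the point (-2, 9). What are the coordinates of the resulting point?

Shear matrix for vertical shear with factor k = 3:
[[1, 0], [3, 1]]
Result: (-2, 9) → (-2, 3)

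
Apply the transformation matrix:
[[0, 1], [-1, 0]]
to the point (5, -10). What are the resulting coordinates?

Matrix multiplication:
[[0, 1], [-1, 0]] × [5, -10]ᵀ
= [(0)(5) + (1)(-10), (-1)(5) + (0)(-10)]ᵀ
= [-10, -5]ᵀ
Result: (-10, -5)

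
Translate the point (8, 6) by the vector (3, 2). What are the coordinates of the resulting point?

Translation by (3, 2) (homogeneous matrix [[1, 0, 3], [0, 1, 2], [0, 0, 1]]):
x' = 8 + 3 = 11
y' = 6 + 2 = 8
Result: (11, 8)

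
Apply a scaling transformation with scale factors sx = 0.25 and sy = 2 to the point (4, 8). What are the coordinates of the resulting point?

Scaling matrix:
[[0.25, 0], [0, 2]]
Result: (4 × 0.25, 8 × 2) = (1, 16)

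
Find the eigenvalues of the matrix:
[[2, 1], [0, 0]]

Characteristic equation: det(A - λI) = 0
λ² - (trace)λ + (det) = 0
trace = 2 + 0 = 2, det = (2)(0) - (1)(0) = 0
λ² - (2)λ + (0) = 0
λ = (2 ± √((2)² - 4·(0))) / 2 = (2 ± √4) / 2
Solving: λ = 0, 2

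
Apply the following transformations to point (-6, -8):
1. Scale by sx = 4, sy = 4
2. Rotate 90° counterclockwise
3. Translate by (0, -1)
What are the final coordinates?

Step 1: Scale → (-24, -32)
Step 2: Rotate 90° → (32, -24)
Step 3: Translate → (32, -25)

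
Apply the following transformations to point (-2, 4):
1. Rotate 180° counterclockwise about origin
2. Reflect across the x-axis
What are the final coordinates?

Step 1: Rotate 180° → (2, -4)
Step 2: Reflect across x-axis → (2, 4)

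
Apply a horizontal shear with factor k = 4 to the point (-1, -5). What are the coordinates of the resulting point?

Shear matrix for horizontal shear with factor k = 4:
[[1, 4], [0, 1]]
Result: (-1, -5) → (-21, -5)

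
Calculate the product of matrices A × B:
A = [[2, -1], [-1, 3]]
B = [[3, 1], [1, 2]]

Matrix multiplication:
C[0][0] = 2×3 + -1×1 = 5
C[0][1] = 2×1 + -1×2 = 0
C[1][0] = -1×3 + 3×1 = 0
C[1][1] = -1×1 + 3×2 = 5
Result: [[5, 0], [0, 5]]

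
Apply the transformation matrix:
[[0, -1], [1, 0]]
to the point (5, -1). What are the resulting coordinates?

Matrix multiplication:
[[0, -1], [1, 0]] × [5, -1]ᵀ
= [(0)(5) + (-1)(-1), (1)(5) + (0)(-1)]ᵀ
= [1, 5]ᵀ
Result: (1, 5)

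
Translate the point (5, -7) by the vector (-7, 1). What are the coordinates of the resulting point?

Translation by (-7, 1) (homogeneous matrix [[1, 0, -7], [0, 1, 1], [0, 0, 1]]):
x' = 5 + -7 = -2
y' = -7 + 1 = -6
Result: (-2, -6)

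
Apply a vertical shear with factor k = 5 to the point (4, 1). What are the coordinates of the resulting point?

Shear matrix for vertical shear with factor k = 5:
[[1, 0], [5, 1]]
Result: (4, 1) → (4, 21)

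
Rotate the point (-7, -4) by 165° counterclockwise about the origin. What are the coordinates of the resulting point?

Rotation matrix for 165°: [[cos 165°, -sin 165°], [sin 165°, cos 165°]] ≈ [[-0.965926, -0.258819], [0.258819, -0.965926]]
[[-0.965926, -0.258819], [0.258819, -0.965926]] × [-7, -4]ᵀ ≈ [7.7968, 2.0520]ᵀ
Result: (7.7968, 2.0520)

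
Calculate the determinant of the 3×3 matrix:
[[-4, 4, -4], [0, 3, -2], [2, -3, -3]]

Expansion along first row:
det = -4·det([[3,-2],[-3,-3]]) - 4·det([[0,-2],[2,-3]]) + -4·det([[0,3],[2,-3]])
    = -4·(3·-3 - -2·-3) - 4·(0·-3 - -2·2) + -4·(0·-3 - 3·2)
    = -4·-15 - 4·4 + -4·-6
    = 60 + -16 + 24 = 68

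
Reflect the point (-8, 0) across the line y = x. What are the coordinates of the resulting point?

Reflection across line y = x: (-8, 0) → (0, -8)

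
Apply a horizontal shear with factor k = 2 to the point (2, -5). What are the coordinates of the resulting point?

Shear matrix for horizontal shear with factor k = 2:
[[1, 2], [0, 1]]
Result: (2, -5) → (-8, -5)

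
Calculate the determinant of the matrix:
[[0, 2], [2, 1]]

For a 2×2 matrix [[a, b], [c, d]], det = ad - bc
det = (0)(1) - (2)(2) = 0 - 4 = -4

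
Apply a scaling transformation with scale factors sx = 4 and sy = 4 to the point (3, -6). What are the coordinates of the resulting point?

Scaling matrix:
[[4, 0], [0, 4]]
Result: (3 × 4, -6 × 4) = (12, -24)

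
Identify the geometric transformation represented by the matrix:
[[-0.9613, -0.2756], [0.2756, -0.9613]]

This matrix represents: rotation by 164° counterclockwise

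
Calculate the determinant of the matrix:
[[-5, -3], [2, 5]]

For a 2×2 matrix [[a, b], [c, d]], det = ad - bc
det = (-5)(5) - (-3)(2) = -25 - -6 = -19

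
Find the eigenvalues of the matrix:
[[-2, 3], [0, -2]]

Characteristic equation: det(A - λI) = 0
λ² - (trace)λ + (det) = 0
trace = -2 + -2 = -4, det = (-2)(-2) - (3)(0) = 4
λ² - (-4)λ + (4) = 0
λ = (-4 ± √((-4)² - 4·(4))) / 2 = (-4 ± √0) / 2
Solving: λ = -2, -2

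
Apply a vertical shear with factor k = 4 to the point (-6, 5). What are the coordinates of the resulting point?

Shear matrix for vertical shear with factor k = 4:
[[1, 0], [4, 1]]
Result: (-6, 5) → (-6, -19)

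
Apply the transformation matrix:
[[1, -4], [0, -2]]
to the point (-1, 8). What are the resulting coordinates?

Matrix multiplication:
[[1, -4], [0, -2]] × [-1, 8]ᵀ
= [(1)(-1) + (-4)(8), (0)(-1) + (-2)(8)]ᵀ
= [-33, -16]ᵀ
Result: (-33, -16)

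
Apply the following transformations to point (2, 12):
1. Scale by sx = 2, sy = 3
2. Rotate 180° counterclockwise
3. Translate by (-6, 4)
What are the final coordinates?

Step 1: Scale → (4, 36)
Step 2: Rotate 180° → (-4, -36)
Step 3: Translate → (-10, -32)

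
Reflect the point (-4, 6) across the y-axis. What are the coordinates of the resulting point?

Reflection across y-axis: (-4, 6) → (4, 6)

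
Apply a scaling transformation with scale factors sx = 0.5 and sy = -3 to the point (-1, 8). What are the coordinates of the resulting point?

Scaling matrix:
[[0.50, 0], [0, -3]]
Result: (-1 × 0.5, 8 × -3) = (-0.5, -24)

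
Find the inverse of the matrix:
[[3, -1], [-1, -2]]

For [[a,b],[c,d]], inverse = (1/det)·[[d,-b],[-c,a]]
det = (3)(-2) - (-1)(-1) = -6 - 1 = -7
Inverse = (1/-7)·[[-2, 1], [1, 3]]
= [[2/7, -1/7], [-1/7, -3/7]]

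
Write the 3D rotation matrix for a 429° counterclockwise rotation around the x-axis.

Rotation matrix for counterclockwise 429° around x-axis:
cos(429°) = 0.3584, sin(429°) = 0.9336
Result: [[1, 0, 0], [0, 0.3584, -0.9336], [0, 0.9336, 0.3584]]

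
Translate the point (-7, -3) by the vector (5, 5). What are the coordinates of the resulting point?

Translation by (5, 5) (homogeneous matrix [[1, 0, 5], [0, 1, 5], [0, 0, 1]]):
x' = -7 + 5 = -2
y' = -3 + 5 = 2
Result: (-2, 2)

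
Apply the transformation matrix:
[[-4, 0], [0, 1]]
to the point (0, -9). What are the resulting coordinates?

Matrix multiplication:
[[-4, 0], [0, 1]] × [0, -9]ᵀ
= [(-4)(0) + (0)(-9), (0)(0) + (1)(-9)]ᵀ
= [0, -9]ᵀ
Result: (0, -9)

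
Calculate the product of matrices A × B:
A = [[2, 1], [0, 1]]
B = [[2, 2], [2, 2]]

Matrix multiplication:
C[0][0] = 2×2 + 1×2 = 6
C[0][1] = 2×2 + 1×2 = 6
C[1][0] = 0×2 + 1×2 = 2
C[1][1] = 0×2 + 1×2 = 2
Result: [[6, 6], [2, 2]]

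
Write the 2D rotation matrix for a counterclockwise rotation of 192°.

Rotation matrix formula: [[cos θ, -sin θ], [sin θ, cos θ]]
For θ = 192°:
cos(192°) = -0.9781
sin(192°) = -0.2079
Result: [[-0.9781, 0.2079], [-0.2079, -0.9781]]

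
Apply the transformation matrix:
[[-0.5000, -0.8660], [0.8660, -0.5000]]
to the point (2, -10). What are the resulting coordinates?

Matrix multiplication:
[[-0.5000, -0.8660], [0.8660, -0.5000]] × [2, -10]ᵀ
= [(-0.5000)(2) + (-0.8660)(-10), (0.8660)(2) + (-0.5000)(-10)]ᵀ
= [7.6600, 6.7320]ᵀ
Result: (7.6600, 6.7320)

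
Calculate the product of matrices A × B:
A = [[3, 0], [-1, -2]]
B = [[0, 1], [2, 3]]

Matrix multiplication:
C[0][0] = 3×0 + 0×2 = 0
C[0][1] = 3×1 + 0×3 = 3
C[1][0] = -1×0 + -2×2 = -4
C[1][1] = -1×1 + -2×3 = -7
Result: [[0, 3], [-4, -7]]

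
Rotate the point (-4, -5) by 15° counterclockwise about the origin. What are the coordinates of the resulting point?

Rotation matrix for 15°: [[cos 15°, -sin 15°], [sin 15°, cos 15°]] ≈ [[0.965926, -0.258819], [0.258819, 0.965926]]
[[0.965926, -0.258819], [0.258819, 0.965926]] × [-4, -5]ᵀ ≈ [-2.5696, -5.8649]ᵀ
Result: (-2.5696, -5.8649)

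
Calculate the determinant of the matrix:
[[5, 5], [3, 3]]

For a 2×2 matrix [[a, b], [c, d]], det = ad - bc
det = (5)(3) - (5)(3) = 15 - 15 = 0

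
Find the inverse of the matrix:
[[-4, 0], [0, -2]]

For [[a,b],[c,d]], inverse = (1/det)·[[d,-b],[-c,a]]
det = (-4)(-2) - (0)(0) = 8 - 0 = 8
Inverse = (1/8)·[[-2, 0], [0, -4]]
= [[-1/4, 0], [0, -1/2]]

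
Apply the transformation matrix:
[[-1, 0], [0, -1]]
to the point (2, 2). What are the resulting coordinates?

Matrix multiplication:
[[-1, 0], [0, -1]] × [2, 2]ᵀ
= [(-1)(2) + (0)(2), (0)(2) + (-1)(2)]ᵀ
= [-2, -2]ᵀ
Result: (-2, -2)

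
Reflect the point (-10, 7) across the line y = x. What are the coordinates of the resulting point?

Reflection across line y = x: (-10, 7) → (7, -10)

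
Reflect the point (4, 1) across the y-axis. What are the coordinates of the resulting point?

Reflection across y-axis: (4, 1) → (-4, 1)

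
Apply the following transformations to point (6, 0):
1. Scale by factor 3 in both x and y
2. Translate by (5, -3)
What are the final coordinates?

Step 1: Scale (6, 0) by 3 → (18, 0)
Step 2: Translate by (5, -3) → (23, -3)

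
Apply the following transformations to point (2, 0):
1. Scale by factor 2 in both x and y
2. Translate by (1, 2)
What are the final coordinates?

Step 1: Scale (2, 0) by 2 → (4, 0)
Step 2: Translate by (1, 2) → (5, 2)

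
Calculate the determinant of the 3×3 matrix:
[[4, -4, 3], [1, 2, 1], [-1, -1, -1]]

Expansion along first row:
det = 4·det([[2,1],[-1,-1]]) - -4·det([[1,1],[-1,-1]]) + 3·det([[1,2],[-1,-1]])
    = 4·(2·-1 - 1·-1) - -4·(1·-1 - 1·-1) + 3·(1·-1 - 2·-1)
    = 4·-1 - -4·0 + 3·1
    = -4 + 0 + 3 = -1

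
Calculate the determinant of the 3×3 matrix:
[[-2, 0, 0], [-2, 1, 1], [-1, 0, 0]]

Expansion along first row:
det = -2·det([[1,1],[0,0]]) - 0·det([[-2,1],[-1,0]]) + 0·det([[-2,1],[-1,0]])
    = -2·(1·0 - 1·0) - 0·(-2·0 - 1·-1) + 0·(-2·0 - 1·-1)
    = -2·0 - 0·1 + 0·1
    = 0 + 0 + 0 = 0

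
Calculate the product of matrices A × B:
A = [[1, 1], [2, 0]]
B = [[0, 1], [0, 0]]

Matrix multiplication:
C[0][0] = 1×0 + 1×0 = 0
C[0][1] = 1×1 + 1×0 = 1
C[1][0] = 2×0 + 0×0 = 0
C[1][1] = 2×1 + 0×0 = 2
Result: [[0, 1], [0, 2]]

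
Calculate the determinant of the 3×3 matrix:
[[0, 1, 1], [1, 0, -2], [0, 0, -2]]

Expansion along first row:
det = 0·det([[0,-2],[0,-2]]) - 1·det([[1,-2],[0,-2]]) + 1·det([[1,0],[0,0]])
    = 0·(0·-2 - -2·0) - 1·(1·-2 - -2·0) + 1·(1·0 - 0·0)
    = 0·0 - 1·-2 + 1·0
    = 0 + 2 + 0 = 2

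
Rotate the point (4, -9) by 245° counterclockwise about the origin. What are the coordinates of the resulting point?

Rotation matrix for 245°: [[cos 245°, -sin 245°], [sin 245°, cos 245°]] ≈ [[-0.422618, 0.906308], [-0.906308, -0.422618]]
[[-0.422618, 0.906308], [-0.906308, -0.422618]] × [4, -9]ᵀ ≈ [-9.8472, 0.1783]ᵀ
Result: (-9.8472, 0.1783)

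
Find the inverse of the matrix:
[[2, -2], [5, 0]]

For [[a,b],[c,d]], inverse = (1/det)·[[d,-b],[-c,a]]
det = (2)(0) - (-2)(5) = 0 - -10 = 10
Inverse = (1/10)·[[0, 2], [-5, 2]]
= [[0, 1/5], [-1/2, 1/5]]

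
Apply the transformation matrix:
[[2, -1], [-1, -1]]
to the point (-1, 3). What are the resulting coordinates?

Matrix multiplication:
[[2, -1], [-1, -1]] × [-1, 3]ᵀ
= [(2)(-1) + (-1)(3), (-1)(-1) + (-1)(3)]ᵀ
= [-5, -2]ᵀ
Result: (-5, -2)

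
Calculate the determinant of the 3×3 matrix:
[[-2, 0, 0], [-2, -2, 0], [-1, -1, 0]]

Expansion along first row:
det = -2·det([[-2,0],[-1,0]]) - 0·det([[-2,0],[-1,0]]) + 0·det([[-2,-2],[-1,-1]])
    = -2·(-2·0 - 0·-1) - 0·(-2·0 - 0·-1) + 0·(-2·-1 - -2·-1)
    = -2·0 - 0·0 + 0·0
    = 0 + 0 + 0 = 0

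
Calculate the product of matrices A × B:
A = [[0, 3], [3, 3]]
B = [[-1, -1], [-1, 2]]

Matrix multiplication:
C[0][0] = 0×-1 + 3×-1 = -3
C[0][1] = 0×-1 + 3×2 = 6
C[1][0] = 3×-1 + 3×-1 = -6
C[1][1] = 3×-1 + 3×2 = 3
Result: [[-3, 6], [-6, 3]]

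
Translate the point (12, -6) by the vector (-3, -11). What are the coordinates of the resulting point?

Translation by (-3, -11) (homogeneous matrix [[1, 0, -3], [0, 1, -11], [0, 0, 1]]):
x' = 12 + -3 = 9
y' = -6 + -11 = -17
Result: (9, -17)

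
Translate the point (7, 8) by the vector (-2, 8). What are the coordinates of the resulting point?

Translation by (-2, 8) (homogeneous matrix [[1, 0, -2], [0, 1, 8], [0, 0, 1]]):
x' = 7 + -2 = 5
y' = 8 + 8 = 16
Result: (5, 16)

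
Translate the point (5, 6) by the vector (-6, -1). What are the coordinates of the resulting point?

Translation by (-6, -1) (homogeneous matrix [[1, 0, -6], [0, 1, -1], [0, 0, 1]]):
x' = 5 + -6 = -1
y' = 6 + -1 = 5
Result: (-1, 5)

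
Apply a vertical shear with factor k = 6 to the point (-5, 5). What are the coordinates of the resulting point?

Shear matrix for vertical shear with factor k = 6:
[[1, 0], [6, 1]]
Result: (-5, 5) → (-5, -25)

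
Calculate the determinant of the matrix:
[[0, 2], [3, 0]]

For a 2×2 matrix [[a, b], [c, d]], det = ad - bc
det = (0)(0) - (2)(3) = 0 - 6 = -6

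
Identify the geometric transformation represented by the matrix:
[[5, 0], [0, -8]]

This matrix represents: non-uniform scaling by sx = 5, sy = -8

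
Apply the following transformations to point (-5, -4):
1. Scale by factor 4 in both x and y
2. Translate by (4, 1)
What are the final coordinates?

Step 1: Scale (-5, -4) by 4 → (-20, -16)
Step 2: Translate by (4, 1) → (-16, -15)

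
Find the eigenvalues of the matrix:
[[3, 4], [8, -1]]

Characteristic equation: det(A - λI) = 0
λ² - (trace)λ + (det) = 0
trace = 3 + -1 = 2, det = (3)(-1) - (4)(8) = -35
λ² - (2)λ + (-35) = 0
λ = (2 ± √((2)² - 4·(-35))) / 2 = (2 ± √144) / 2
Solving: λ = -5, 7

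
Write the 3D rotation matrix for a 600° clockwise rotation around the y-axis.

Rotation matrix for clockwise 600° around y-axis:
A clockwise rotation by 600° is a counterclockwise rotation by -600°.
cos(-600°) = -1/2, sin(-600°) = √3/2
Result: [[-1/2, 0, √3/2], [0, 1, 0], [-√3/2, 0, -1/2]]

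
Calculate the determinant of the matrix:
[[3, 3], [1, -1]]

For a 2×2 matrix [[a, b], [c, d]], det = ad - bc
det = (3)(-1) - (3)(1) = -3 - 3 = -6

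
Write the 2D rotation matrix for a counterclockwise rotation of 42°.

Rotation matrix formula: [[cos θ, -sin θ], [sin θ, cos θ]]
For θ = 42°:
cos(42°) = 0.7431
sin(42°) = 0.6691
Result: [[0.7431, -0.6691], [0.6691, 0.7431]]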